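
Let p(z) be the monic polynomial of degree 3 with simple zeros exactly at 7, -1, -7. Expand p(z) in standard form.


The polynomial is p(z) = ∏_{α ∈ S} (z − α), where S = {7, -1, -7}.
Expanding the product yields: p(z) = z^3 + z^2 -49·z -49.
The resulting polynomial has degree 3 and real coefficients as required.

p(z) = z^3 + z^2 -49·z -49.


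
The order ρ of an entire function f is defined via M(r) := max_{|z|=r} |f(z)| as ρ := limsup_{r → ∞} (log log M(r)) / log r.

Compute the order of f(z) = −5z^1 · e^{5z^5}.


M(r) = max_{|z|=r} |-5|·|z|^1·|e^{5z^5}| = 5·r^1 · e^{5r^5} (the factors attain their maxima compatibly on |z|=r). Then log M(r) = log 5 + 1·log r + 5r^5, dominated by the last term, so log log M(r) ~ 5·log r. The polynomial factor -5z^1 contributes only a log r term and does not affect the order. ρ = 5.
Therefore ρ = 5.

Order ρ = 5.


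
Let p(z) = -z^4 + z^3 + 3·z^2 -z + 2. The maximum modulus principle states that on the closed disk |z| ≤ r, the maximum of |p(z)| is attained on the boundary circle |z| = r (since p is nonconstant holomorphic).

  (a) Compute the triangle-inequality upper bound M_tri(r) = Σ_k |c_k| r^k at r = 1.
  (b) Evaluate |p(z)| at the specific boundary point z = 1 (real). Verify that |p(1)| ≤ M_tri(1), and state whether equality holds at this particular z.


Coefficients: c_0 = 2, c_1 = -1, c_2 = 3, c_3 = 1, c_4 = -1. Radius r = 1.
Part (a). Triangle bound: M_tri(r) = Σ_k |c_k| r^k
  = |2|·1^0 + |-1|·1^1 + |3|·1^2 + |1|·1^3 + |-1|·1^4
  = 2 + 1 + 3 + 1 + 1 = 8.
This bounds M(r) := max_{|z|=r} |p(z)| from above; equality holds iff all terms c_k z^k can be made to align in phase at a single z on |z|=r.
Part (b). At z = 1 (real, on the circle |z| = r):
  p(1) = (2)·1^0 + (-1)·1^1 + (3)·1^2 + (1)·1^3 + (-1)·1^4 = 4.
  |p(1)| = 4.
Check: |p(1)| = 4 ≤ 8 = M_tri(1). ✓ Equality does not hold at z = 1 (the coefficients have mixed signs, so the terms do not all align in phase there).

M_tri(1) = 8; |p(1)| = 4; equality at z=1: no.


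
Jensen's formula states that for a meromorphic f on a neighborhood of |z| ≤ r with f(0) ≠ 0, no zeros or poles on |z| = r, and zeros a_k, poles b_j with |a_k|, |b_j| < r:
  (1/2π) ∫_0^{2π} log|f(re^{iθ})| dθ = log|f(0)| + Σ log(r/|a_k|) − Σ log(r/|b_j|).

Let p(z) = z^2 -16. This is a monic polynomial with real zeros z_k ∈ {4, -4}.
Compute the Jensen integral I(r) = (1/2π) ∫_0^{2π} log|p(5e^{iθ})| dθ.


Zeros: -4, 4; r = 5.
Inside |z| < r: -4, 4. Outside (|z| ≥ r): ∅.
p(0) = -16, so log|p(0)| = log(16) = 2.7726.
Apply Jensen: I(r) = log|p(0)| + Σ_k log(r/|z_k|), summed over zeros inside |z| < r.
  log(r/|z_k|) for z_k = 4: log(5/4) = 0.2231
  log(r/|z_k|) for z_k = -4: log(5/4) = 0.2231
Sum over inside zeros: 0.4463.
I(r) = log|p(0)| + (inside sum) = 2.7726 + 0.4463 = 3.2189.
Closed form (all zeros inside, monic): I(r) = n·log(r) = 2·log(5) = 3.2189. ✓

I(r) ≈ 3.2189.


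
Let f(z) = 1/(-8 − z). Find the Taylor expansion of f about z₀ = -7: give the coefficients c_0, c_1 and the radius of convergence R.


Let w = z − z₀, so z = z₀ + w.
Then -8 − z = -8 − (z₀ + w) = (-8 − z₀) − w = -1 − w.
f(z) = 1/(-1 − w) = (1/(-1)) · 1/(1 − w/(-1)) = Σ_{n≥0} w^n / (-1)^(n+1).
So c_n = 1/(-1)^(n+1):
  c_0 = 1/(-1)^1 = -1.
  c_1 = 1/(-1)^2 = 1.
The series is valid for |w/d| < 1, i.e. |z − z₀| < |d|.
Radius of convergence: R = |-8 − z₀| = |-1| = 1 (distance from z₀ to the singularity z = -8).

c_0 = -1, c_1 = 1; R = 1.


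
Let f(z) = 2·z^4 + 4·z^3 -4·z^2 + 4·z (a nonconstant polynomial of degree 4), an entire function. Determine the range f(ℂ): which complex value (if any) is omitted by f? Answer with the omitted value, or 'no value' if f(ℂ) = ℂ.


Little Picard bounds the complement of f(ℂ) to at most one point.
For every w ∈ ℂ, the equation p(z) − w = 0 is a nonconstant polynomial in z and hence has at least one root by the fundamental theorem of algebra. So p is surjective onto ℂ, omitting no value.

Omitted value: no value.


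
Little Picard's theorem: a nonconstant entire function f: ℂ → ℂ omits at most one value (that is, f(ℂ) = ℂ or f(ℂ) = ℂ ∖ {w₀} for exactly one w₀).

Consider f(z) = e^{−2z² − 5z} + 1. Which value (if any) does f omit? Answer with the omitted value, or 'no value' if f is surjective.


Little Picard bounds the complement of f(ℂ) to at most one point.
The exponent g(z) = −2z² − 5z is a nonconstant polynomial, hence surjective onto ℂ. So e^{g(z)} takes every value in {e^w : w ∈ ℂ} = ℂ ∖ {0}. Adding 1 shifts the range to ℂ ∖ {1}. f omits exactly 1.

Omitted value: 1.


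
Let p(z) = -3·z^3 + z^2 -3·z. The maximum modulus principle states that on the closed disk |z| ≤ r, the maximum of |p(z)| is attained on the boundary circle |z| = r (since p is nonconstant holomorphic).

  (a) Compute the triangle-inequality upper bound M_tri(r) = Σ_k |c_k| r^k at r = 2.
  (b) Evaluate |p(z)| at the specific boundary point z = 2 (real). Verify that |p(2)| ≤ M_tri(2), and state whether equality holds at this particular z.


Coefficients: c_0 = 0, c_1 = -3, c_2 = 1, c_3 = -3. Radius r = 2.
Part (a). Triangle bound: M_tri(r) = Σ_k |c_k| r^k
  = |0|·2^0 + |-3|·2^1 + |1|·2^2 + |-3|·2^3
  = 0 + 6 + 4 + 24 = 34.
This bounds M(r) := max_{|z|=r} |p(z)| from above; equality holds iff all terms c_k z^k can be made to align in phase at a single z on |z|=r.
Part (b). At z = 2 (real, on the circle |z| = r):
  p(2) = (0)·2^0 + (-3)·2^1 + (1)·2^2 + (-3)·2^3 = -26.
  |p(2)| = 26.
Check: |p(2)| = 26 ≤ 34 = M_tri(2). ✓ Equality does not hold at z = 2 (the coefficients have mixed signs, so the terms do not all align in phase there).

M_tri(2) = 34; |p(2)| = 26; equality at z=2: no.


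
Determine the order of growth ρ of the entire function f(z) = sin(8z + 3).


sin(w) is a linear combination of e^{iw} and e^{−iw} (or e^w, e^{−w} in the hyperbolic case), so |sin(w)| ≤ e^{|w|}. With w = 8z + 3, |w| ≤ 8|z| + 3 = 8r + 3 on |z| = r, giving M(r) ≤ e^{8r + 3}, so ρ ≤ 1. On a suitable ray (z = it for sin/cos; z = t for sinh/cosh, t real → ∞), |sin(8z + 3)| grows like e^{8|t|}/2, so ρ ≥ 1. Hence ρ = 1.
Therefore ρ = 1.

Order ρ = 1.


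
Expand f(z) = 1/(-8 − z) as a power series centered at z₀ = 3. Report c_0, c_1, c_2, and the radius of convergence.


Let w = z − z₀, so z = z₀ + w.
Then -8 − z = -8 − (z₀ + w) = (-8 − z₀) − w = -11 − w.
f(z) = 1/(-11 − w) = (1/(-11)) · 1/(1 − w/(-11)) = Σ_{n≥0} w^n / (-11)^(n+1).
So c_n = 1/(-11)^(n+1):
  c_0 = 1/(-11)^1 = -1/11.
  c_1 = 1/(-11)^2 = 1/121.
  c_2 = 1/(-11)^3 = -1/1331.
The series is valid for |w/d| < 1, i.e. |z − z₀| < |d|.
Radius of convergence: R = |-8 − z₀| = |-11| = 11 (distance from z₀ to the singularity z = -8).

c_0 = -1/11, c_1 = 1/121, c_2 = -1/1331; R = 11.


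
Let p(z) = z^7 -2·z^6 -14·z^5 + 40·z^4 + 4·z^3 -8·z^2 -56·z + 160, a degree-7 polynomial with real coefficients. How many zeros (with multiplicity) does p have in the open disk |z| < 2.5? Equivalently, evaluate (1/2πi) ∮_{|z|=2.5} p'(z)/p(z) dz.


The zeros of p are: (3 + 1i), (3 - 1i), (-1 + 1i), (-1 - 1i), (1 + 1i), (1 - 1i), -4.
Their magnitudes are: 3.162, 3.162, 1.414, 1.414, 1.414, 1.414, 4.
Zeros with |z| < R = 2.5: (-1 + 1i), (-1 - 1i), (1 + 1i), (1 - 1i).
Count = 4.
By the argument principle, (1/2πi) ∮_{|z|=R} p'(z)/p(z) dz equals exactly this count.

Number of zeros inside |z| < 2.5: 4.


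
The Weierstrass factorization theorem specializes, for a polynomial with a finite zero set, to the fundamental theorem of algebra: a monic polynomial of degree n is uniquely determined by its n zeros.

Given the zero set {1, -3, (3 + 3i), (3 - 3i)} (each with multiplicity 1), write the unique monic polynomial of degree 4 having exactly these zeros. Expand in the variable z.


The polynomial is p(z) = ∏_{α ∈ S} (z − α), where S = {1, -3, (3 + 3i), (3 - 3i)}.
Expanding the product yields: p(z) = z^4 -4·z^3 + 3·z^2 + 54·z -54.
Note conjugate pairs combine to real quadratics: (z − (3+3i))(z − (3−3i)) = z² − 6z + 18.
The resulting polynomial has degree 4 and real coefficients as required.

p(z) = z^4 -4·z^3 + 3·z^2 + 54·z -54.


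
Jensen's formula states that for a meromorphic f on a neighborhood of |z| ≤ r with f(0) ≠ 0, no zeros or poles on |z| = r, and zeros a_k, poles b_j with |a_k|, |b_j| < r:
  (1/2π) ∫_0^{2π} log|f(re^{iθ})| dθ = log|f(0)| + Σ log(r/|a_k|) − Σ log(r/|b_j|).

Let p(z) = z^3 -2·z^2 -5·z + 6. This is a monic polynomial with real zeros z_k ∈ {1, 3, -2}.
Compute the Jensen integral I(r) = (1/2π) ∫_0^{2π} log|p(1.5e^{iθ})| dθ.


Zeros: -2, 1, 3; r = 1.5.
Inside |z| < r: 1. Outside (|z| ≥ r): -2, 3.
p(0) = 6, so log|p(0)| = log(6) = 1.7918.
Apply Jensen: I(r) = log|p(0)| + Σ_k log(r/|z_k|), summed over zeros inside |z| < r.
  log(r/|z_k|) for z_k = 1: log(1.5/1) = 0.4055
  Outside zeros (-2, 3) contribute nothing to the Jensen sum.
Sum over inside zeros: 0.4055.
I(r) = log|p(0)| + (inside sum) = 1.7918 + 0.4055 = 2.1972.
Note: since some zeros are outside |z| ≤ r, the simplified n·log(r) form does NOT apply — only the inside zeros contribute.

I(r) ≈ 2.1972.


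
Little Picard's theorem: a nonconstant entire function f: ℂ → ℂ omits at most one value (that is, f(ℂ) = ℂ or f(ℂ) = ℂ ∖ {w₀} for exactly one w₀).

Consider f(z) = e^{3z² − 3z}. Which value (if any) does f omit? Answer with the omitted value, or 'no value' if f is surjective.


Little Picard bounds the complement of f(ℂ) to at most one point.
The exponent g(z) = 3z² − 3z is a nonconstant polynomial, hence surjective onto ℂ. So e^{g(z)} takes every value in {e^w : w ∈ ℂ} = ℂ ∖ {0}. Adding 0 shifts the range to ℂ ∖ {0}. f omits exactly 0.

Omitted value: 0.


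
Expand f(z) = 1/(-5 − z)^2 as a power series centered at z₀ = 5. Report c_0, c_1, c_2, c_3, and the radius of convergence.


Let w = z − z₀, so z = z₀ + w.
Then -5 − z = -5 − (z₀ + w) = (-5 − z₀) − w = -10 − w.
f(z) = 1/(-10 − w)^2 = (1/(-10)^2) · (1 − w/(-10))^{−2}.
By the binomial series (1−u)^{−2} = Σ_{n≥0} C(n+1, 1) u^n for |u|<1, with u = w/(-10):
  c_n = C(n+1, 1) / (-10)^(n+2).
  c_0 = 1/(-10)^2 = 1/100.
  c_1 = 2/(-10)^3 = -1/500.
  c_2 = 3/(-10)^4 = 3/10000.
  c_3 = 4/(-10)^5 = -1/25000.
The series is valid for |w/d| < 1, i.e. |z − z₀| < |d|.
Radius of convergence: R = |-5 − z₀| = |-10| = 10 (distance from z₀ to the singularity z = -5).

c_0 = 1/100, c_1 = -1/500, c_2 = 3/10000, c_3 = -1/25000; R = 10.


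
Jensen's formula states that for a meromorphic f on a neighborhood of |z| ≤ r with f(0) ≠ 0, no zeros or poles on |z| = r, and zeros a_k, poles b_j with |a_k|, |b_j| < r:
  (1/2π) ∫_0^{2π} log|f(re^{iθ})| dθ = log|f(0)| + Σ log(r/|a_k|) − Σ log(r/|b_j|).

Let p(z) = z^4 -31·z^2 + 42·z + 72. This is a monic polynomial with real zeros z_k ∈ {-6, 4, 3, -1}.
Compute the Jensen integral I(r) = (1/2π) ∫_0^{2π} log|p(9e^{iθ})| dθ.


Zeros: -6, -1, 3, 4; r = 9.
Inside |z| < r: -6, -1, 3, 4. Outside (|z| ≥ r): ∅.
p(0) = 72, so log|p(0)| = log(72) = 4.2767.
Apply Jensen: I(r) = log|p(0)| + Σ_k log(r/|z_k|), summed over zeros inside |z| < r.
  log(r/|z_k|) for z_k = -6: log(9/6) = 0.4055
  log(r/|z_k|) for z_k = 4: log(9/4) = 0.8109
  log(r/|z_k|) for z_k = 3: log(9/3) = 1.0986
  log(r/|z_k|) for z_k = -1: log(9/1) = 2.1972
Sum over inside zeros: 4.5122.
I(r) = log|p(0)| + (inside sum) = 4.2767 + 4.5122 = 8.7889.
Closed form (all zeros inside, monic): I(r) = n·log(r) = 4·log(9) = 8.7889. ✓

I(r) ≈ 8.7889.


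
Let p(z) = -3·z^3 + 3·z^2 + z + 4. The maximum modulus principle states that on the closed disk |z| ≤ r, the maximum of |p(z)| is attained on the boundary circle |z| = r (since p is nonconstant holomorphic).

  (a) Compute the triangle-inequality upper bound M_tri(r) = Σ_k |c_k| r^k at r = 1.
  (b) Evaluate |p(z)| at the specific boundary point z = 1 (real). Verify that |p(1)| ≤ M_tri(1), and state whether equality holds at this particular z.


Coefficients: c_0 = 4, c_1 = 1, c_2 = 3, c_3 = -3. Radius r = 1.
Part (a). Triangle bound: M_tri(r) = Σ_k |c_k| r^k
  = |4|·1^0 + |1|·1^1 + |3|·1^2 + |-3|·1^3
  = 4 + 1 + 3 + 3 = 11.
This bounds M(r) := max_{|z|=r} |p(z)| from above; equality holds iff all terms c_k z^k can be made to align in phase at a single z on |z|=r.
Part (b). At z = 1 (real, on the circle |z| = r):
  p(1) = (4)·1^0 + (1)·1^1 + (3)·1^2 + (-3)·1^3 = 5.
  |p(1)| = 5.
Check: |p(1)| = 5 ≤ 11 = M_tri(1). ✓ Equality does not hold at z = 1 (the coefficients have mixed signs, so the terms do not all align in phase there).

M_tri(1) = 11; |p(1)| = 5; equality at z=1: no.


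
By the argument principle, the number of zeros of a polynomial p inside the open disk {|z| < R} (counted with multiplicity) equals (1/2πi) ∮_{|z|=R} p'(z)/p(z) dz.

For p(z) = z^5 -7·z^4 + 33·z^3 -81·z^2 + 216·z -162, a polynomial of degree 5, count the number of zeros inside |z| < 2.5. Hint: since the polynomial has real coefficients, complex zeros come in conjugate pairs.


The zeros of p are: (0 + 3i), (0 - 3i), 1, (3 + 3i), (3 - 3i).
Their magnitudes are: 3, 3, 1, 4.243, 4.243.
Zeros with |z| < R = 2.5: 1.
Count = 1.
By the argument principle, (1/2πi) ∮_{|z|=R} p'(z)/p(z) dz equals exactly this count.

Number of zeros inside |z| < 2.5: 1.


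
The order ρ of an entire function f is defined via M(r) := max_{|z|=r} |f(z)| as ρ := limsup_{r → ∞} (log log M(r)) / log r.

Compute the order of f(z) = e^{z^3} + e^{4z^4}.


Each summand is entire of order 3 and 4 respectively (as in the single-exponential case). The order of a sum is at most the max of the orders, so ρ ≤ 4. For the lower bound: on |z|=r choose arg z so that 4z^4 is real positive; then |e^{4z^4}| = e^{4r^4} while |e^{1z^3}| ≤ e^{1r^3} = o(e^{4r^4}). So |f| ≥ e^{4r^4}(1 − o(1)) and ρ ≥ 4. Hence ρ = max(3, 4) = 4.
Therefore ρ = 4.

Order ρ = 4.


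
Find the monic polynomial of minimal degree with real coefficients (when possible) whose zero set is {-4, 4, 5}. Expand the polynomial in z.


The polynomial is p(z) = ∏_{α ∈ S} (z − α), where S = {-4, 4, 5}.
Expanding the product yields: p(z) = z^3 -5·z^2 -16·z + 80.
The resulting polynomial has degree 3 and real coefficients as required.

p(z) = z^3 -5·z^2 -16·z + 80.


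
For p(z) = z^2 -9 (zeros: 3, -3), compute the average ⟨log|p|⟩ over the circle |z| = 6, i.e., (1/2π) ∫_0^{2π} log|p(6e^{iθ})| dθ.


Zeros: -3, 3; r = 6.
Inside |z| < r: -3, 3. Outside (|z| ≥ r): ∅.
p(0) = -9, so log|p(0)| = log(9) = 2.1972.
Apply Jensen: I(r) = log|p(0)| + Σ_k log(r/|z_k|), summed over zeros inside |z| < r.
  log(r/|z_k|) for z_k = 3: log(6/3) = 0.6931
  log(r/|z_k|) for z_k = -3: log(6/3) = 0.6931
Sum over inside zeros: 1.3863.
I(r) = log|p(0)| + (inside sum) = 2.1972 + 1.3863 = 3.5835.
Closed form (all zeros inside, monic): I(r) = n·log(r) = 2·log(6) = 3.5835. ✓

I(r) ≈ 3.5835.


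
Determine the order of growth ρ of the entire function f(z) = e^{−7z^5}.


|e^{−7z^5}| = e^{Re(-7·z^5) + 0} ≤ e^{7|z|^5 + 0} = e^{7r^5 + 0} on |z| = r, so ρ ≤ 5. Choosing z on |z|=r so that -7·z^5 is real positive (always possible by picking arg z appropriately) gives |f(z)| = e^{7r^5 + 0}, matching the bound. The additive constant 0 does not affect log log M(r) ~ 5·log r. Hence ρ = 5.
Therefore ρ = 5.

Order ρ = 5.


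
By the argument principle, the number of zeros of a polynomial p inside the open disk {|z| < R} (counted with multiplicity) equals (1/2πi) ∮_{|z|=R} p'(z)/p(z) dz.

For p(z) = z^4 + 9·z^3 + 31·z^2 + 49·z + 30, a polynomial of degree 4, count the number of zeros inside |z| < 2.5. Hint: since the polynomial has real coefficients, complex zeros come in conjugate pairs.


The zeros of p are: -3, (-2 + 1i), (-2 - 1i), -2.
Their magnitudes are: 3, 2.236, 2.236, 2.
Zeros with |z| < R = 2.5: (-2 + 1i), (-2 - 1i), -2.
Count = 3.
By the argument principle, (1/2πi) ∮_{|z|=R} p'(z)/p(z) dz equals exactly this count.

Number of zeros inside |z| < 2.5: 3.


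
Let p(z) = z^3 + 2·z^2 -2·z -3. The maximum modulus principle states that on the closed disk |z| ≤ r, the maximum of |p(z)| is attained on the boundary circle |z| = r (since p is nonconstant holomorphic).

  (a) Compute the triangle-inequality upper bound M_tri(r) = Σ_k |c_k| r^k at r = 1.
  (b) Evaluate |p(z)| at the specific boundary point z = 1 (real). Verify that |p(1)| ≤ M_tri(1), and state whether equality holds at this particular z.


Coefficients: c_0 = -3, c_1 = -2, c_2 = 2, c_3 = 1. Radius r = 1.
Part (a). Triangle bound: M_tri(r) = Σ_k |c_k| r^k
  = |-3|·1^0 + |-2|·1^1 + |2|·1^2 + |1|·1^3
  = 3 + 2 + 2 + 1 = 8.
This bounds M(r) := max_{|z|=r} |p(z)| from above; equality holds iff all terms c_k z^k can be made to align in phase at a single z on |z|=r.
Part (b). At z = 1 (real, on the circle |z| = r):
  p(1) = (-3)·1^0 + (-2)·1^1 + (2)·1^2 + (1)·1^3 = -2.
  |p(1)| = 2.
Check: |p(1)| = 2 ≤ 8 = M_tri(1). ✓ Equality does not hold at z = 1 (the coefficients have mixed signs, so the terms do not all align in phase there).

M_tri(1) = 8; |p(1)| = 2; equality at z=1: no.


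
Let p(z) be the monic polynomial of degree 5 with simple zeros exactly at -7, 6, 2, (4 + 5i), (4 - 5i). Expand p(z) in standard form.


The polynomial is p(z) = ∏_{α ∈ S} (z − α), where S = {-7, 6, 2, (4 + 5i), (4 - 5i)}.
Expanding the product yields: p(z) = z^5 -9·z^4 + 5·z^3 + 395·z^2 -2476·z + 3444.
Note conjugate pairs combine to real quadratics: (z − (4+5i))(z − (4−5i)) = z² − 8z + 41.
The resulting polynomial has degree 5 and real coefficients as required.

p(z) = z^5 -9·z^4 + 5·z^3 + 395·z^2 -2476·z + 3444.


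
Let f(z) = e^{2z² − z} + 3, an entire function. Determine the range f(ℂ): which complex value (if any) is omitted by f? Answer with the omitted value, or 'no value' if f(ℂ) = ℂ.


Little Picard bounds the complement of f(ℂ) to at most one point.
The exponent g(z) = 2z² − z is a nonconstant polynomial, hence surjective onto ℂ. So e^{g(z)} takes every value in {e^w : w ∈ ℂ} = ℂ ∖ {0}. Adding 3 shifts the range to ℂ ∖ {3}. f omits exactly 3.

Omitted value: 3.


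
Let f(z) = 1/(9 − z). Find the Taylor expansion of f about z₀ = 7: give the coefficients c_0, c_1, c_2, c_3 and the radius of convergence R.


Let w = z − z₀, so z = z₀ + w.
Then 9 − z = 9 − (z₀ + w) = (9 − z₀) − w = 2 − w.
f(z) = 1/(2 − w) = (1/(2)) · 1/(1 − w/(2)) = Σ_{n≥0} w^n / (2)^(n+1).
So c_n = 1/(2)^(n+1):
  c_0 = 1/(2)^1 = 1/2.
  c_1 = 1/(2)^2 = 1/4.
  c_2 = 1/(2)^3 = 1/8.
  c_3 = 1/(2)^4 = 1/16.
The series is valid for |w/d| < 1, i.e. |z − z₀| < |d|.
Radius of convergence: R = |9 − z₀| = |2| = 2 (distance from z₀ to the singularity z = 9).

c_0 = 1/2, c_1 = 1/4, c_2 = 1/8, c_3 = 1/16; R = 2.


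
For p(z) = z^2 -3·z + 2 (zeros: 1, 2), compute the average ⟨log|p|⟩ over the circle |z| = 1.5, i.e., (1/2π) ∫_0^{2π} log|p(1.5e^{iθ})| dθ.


Zeros: 1, 2; r = 1.5.
Inside |z| < r: 1. Outside (|z| ≥ r): 2.
p(0) = 2, so log|p(0)| = log(2) = 0.6931.
Apply Jensen: I(r) = log|p(0)| + Σ_k log(r/|z_k|), summed over zeros inside |z| < r.
  log(r/|z_k|) for z_k = 1: log(1.5/1) = 0.4055
  Outside zeros (2) contribute nothing to the Jensen sum.
Sum over inside zeros: 0.4055.
I(r) = log|p(0)| + (inside sum) = 0.6931 + 0.4055 = 1.0986.
Note: since some zeros are outside |z| ≤ r, the simplified n·log(r) form does NOT apply — only the inside zeros contribute.

I(r) ≈ 1.0986.


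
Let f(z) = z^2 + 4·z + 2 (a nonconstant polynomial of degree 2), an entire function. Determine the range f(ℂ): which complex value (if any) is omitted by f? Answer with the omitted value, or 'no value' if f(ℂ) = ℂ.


Little Picard bounds the complement of f(ℂ) to at most one point.
For every w ∈ ℂ, the equation p(z) − w = 0 is a nonconstant polynomial in z and hence has at least one root by the fundamental theorem of algebra. So p is surjective onto ℂ, omitting no value.

Omitted value: no value.


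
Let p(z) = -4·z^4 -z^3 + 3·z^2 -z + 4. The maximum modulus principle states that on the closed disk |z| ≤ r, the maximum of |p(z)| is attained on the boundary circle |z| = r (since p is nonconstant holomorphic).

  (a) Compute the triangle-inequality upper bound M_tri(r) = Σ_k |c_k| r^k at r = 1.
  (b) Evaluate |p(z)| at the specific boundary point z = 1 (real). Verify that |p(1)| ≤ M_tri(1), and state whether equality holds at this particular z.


Coefficients: c_0 = 4, c_1 = -1, c_2 = 3, c_3 = -1, c_4 = -4. Radius r = 1.
Part (a). Triangle bound: M_tri(r) = Σ_k |c_k| r^k
  = |4|·1^0 + |-1|·1^1 + |3|·1^2 + |-1|·1^3 + |-4|·1^4
  = 4 + 1 + 3 + 1 + 4 = 13.
This bounds M(r) := max_{|z|=r} |p(z)| from above; equality holds iff all terms c_k z^k can be made to align in phase at a single z on |z|=r.
Part (b). At z = 1 (real, on the circle |z| = r):
  p(1) = (4)·1^0 + (-1)·1^1 + (3)·1^2 + (-1)·1^3 + (-4)·1^4 = 1.
  |p(1)| = 1.
Check: |p(1)| = 1 ≤ 13 = M_tri(1). ✓ Equality does not hold at z = 1 (the coefficients have mixed signs, so the terms do not all align in phase there).

M_tri(1) = 13; |p(1)| = 1; equality at z=1: no.


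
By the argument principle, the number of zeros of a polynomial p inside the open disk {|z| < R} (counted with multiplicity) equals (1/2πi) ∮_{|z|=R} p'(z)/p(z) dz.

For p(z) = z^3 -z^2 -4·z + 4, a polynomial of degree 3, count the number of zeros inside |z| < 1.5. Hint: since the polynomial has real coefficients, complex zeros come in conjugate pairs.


The zeros of p are: -2, 2, 1.
Their magnitudes are: 2, 2, 1.
Zeros with |z| < R = 1.5: 1.
Count = 1.
By the argument principle, (1/2πi) ∮_{|z|=R} p'(z)/p(z) dz equals exactly this count.

Number of zeros inside |z| < 1.5: 1.


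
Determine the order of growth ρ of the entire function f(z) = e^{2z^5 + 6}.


|e^{2z^5 + 6}| = e^{Re(2·z^5) + 6} ≤ e^{2|z|^5 + 6} = e^{2r^5 + 6} on |z| = r, so ρ ≤ 5. Choosing z on |z|=r so that 2·z^5 is real positive (always possible by picking arg z appropriately) gives |f(z)| = e^{2r^5 + 6}, matching the bound. The additive constant 6 does not affect log log M(r) ~ 5·log r. Hence ρ = 5.
Therefore ρ = 5.

Order ρ = 5.


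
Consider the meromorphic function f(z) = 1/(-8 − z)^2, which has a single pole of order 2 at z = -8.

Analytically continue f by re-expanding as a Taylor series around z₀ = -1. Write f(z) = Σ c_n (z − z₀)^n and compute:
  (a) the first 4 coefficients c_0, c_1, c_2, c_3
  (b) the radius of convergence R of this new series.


Let w = z − z₀, so z = z₀ + w.
Then -8 − z = -8 − (z₀ + w) = (-8 − z₀) − w = -7 − w.
f(z) = 1/(-7 − w)^2 = (1/(-7)^2) · (1 − w/(-7))^{−2}.
By the binomial series (1−u)^{−2} = Σ_{n≥0} C(n+1, 1) u^n for |u|<1, with u = w/(-7):
  c_n = C(n+1, 1) / (-7)^(n+2).
  c_0 = 1/(-7)^2 = 1/49.
  c_1 = 2/(-7)^3 = -2/343.
  c_2 = 3/(-7)^4 = 3/2401.
  c_3 = 4/(-7)^5 = -4/16807.
The series is valid for |w/d| < 1, i.e. |z − z₀| < |d|.
Radius of convergence: R = |-8 − z₀| = |-7| = 7 (distance from z₀ to the singularity z = -8).

c_0 = 1/49, c_1 = -2/343, c_2 = 3/2401, c_3 = -4/16807; R = 7.


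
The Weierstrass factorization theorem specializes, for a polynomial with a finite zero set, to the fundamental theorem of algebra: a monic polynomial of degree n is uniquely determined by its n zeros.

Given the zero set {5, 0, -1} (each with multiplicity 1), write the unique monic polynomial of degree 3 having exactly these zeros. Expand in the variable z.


The polynomial is p(z) = ∏_{α ∈ S} (z − α), where S = {5, 0, -1}.
Expanding the product yields: p(z) = z^3 -4·z^2 -5·z.
The resulting polynomial has degree 3 and real coefficients as required.

p(z) = z^3 -4·z^2 -5·z.


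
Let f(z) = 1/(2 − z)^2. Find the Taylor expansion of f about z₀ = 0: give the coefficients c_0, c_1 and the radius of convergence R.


Let w = z − z₀, so z = z₀ + w.
Then 2 − z = 2 − (z₀ + w) = (2 − z₀) − w = 2 − w.
f(z) = 1/(2 − w)^2 = (1/(2)^2) · (1 − w/(2))^{−2}.
By the binomial series (1−u)^{−2} = Σ_{n≥0} C(n+1, 1) u^n for |u|<1, with u = w/(2):
  c_n = C(n+1, 1) / (2)^(n+2).
  c_0 = 1/(2)^2 = 1/4.
  c_1 = 2/(2)^3 = 1/4.
The series is valid for |w/d| < 1, i.e. |z − z₀| < |d|.
Radius of convergence: R = |2 − z₀| = |2| = 2 (distance from z₀ to the singularity z = 2).

c_0 = 1/4, c_1 = 1/4; R = 2.


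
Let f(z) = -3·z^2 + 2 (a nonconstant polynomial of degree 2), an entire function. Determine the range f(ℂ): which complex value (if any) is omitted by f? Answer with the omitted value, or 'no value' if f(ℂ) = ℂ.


Little Picard bounds the complement of f(ℂ) to at most one point.
For every w ∈ ℂ, the equation p(z) − w = 0 is a nonconstant polynomial in z and hence has at least one root by the fundamental theorem of algebra. So p is surjective onto ℂ, omitting no value.

Omitted value: no value.


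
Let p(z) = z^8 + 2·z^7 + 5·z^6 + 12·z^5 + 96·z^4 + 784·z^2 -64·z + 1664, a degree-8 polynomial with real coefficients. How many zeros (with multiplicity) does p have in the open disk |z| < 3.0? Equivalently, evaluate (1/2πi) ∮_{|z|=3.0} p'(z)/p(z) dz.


The zeros of p are: (-3 + 2i), (-3 - 2i), (2 + 2i), (2 - 2i), (0 + 2i), (0 - 2i), (0 + 2i), (0 - 2i).
Their magnitudes are: 3.606, 3.606, 2.828, 2.828, 2, 2, 2, 2.
Zeros with |z| < R = 3.0: (2 + 2i), (2 - 2i), (0 + 2i), (0 - 2i), (0 + 2i), (0 - 2i).
Count = 6.
By the argument principle, (1/2πi) ∮_{|z|=R} p'(z)/p(z) dz equals exactly this count.

Number of zeros inside |z| < 3.0: 6.


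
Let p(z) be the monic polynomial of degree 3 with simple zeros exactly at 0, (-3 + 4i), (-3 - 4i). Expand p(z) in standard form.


The polynomial is p(z) = ∏_{α ∈ S} (z − α), where S = {0, (-3 + 4i), (-3 - 4i)}.
Expanding the product yields: p(z) = z^3 + 6·z^2 + 25·z.
Note conjugate pairs combine to real quadratics: (z − (-3+4i))(z − (-3−4i)) = z² + 6z + 25.
The resulting polynomial has degree 3 and real coefficients as required.

p(z) = z^3 + 6·z^2 + 25·z.


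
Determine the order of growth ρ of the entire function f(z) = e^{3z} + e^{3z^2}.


Each summand is entire of order 1 and 2 respectively (as in the single-exponential case). The order of a sum is at most the max of the orders, so ρ ≤ 2. For the lower bound: on |z|=r choose arg z so that 3z^2 is real positive; then |e^{3z^2}| = e^{3r^2} while |e^{3z}| ≤ e^{3r^1} = o(e^{3r^2}). So |f| ≥ e^{3r^2}(1 − o(1)) and ρ ≥ 2. Hence ρ = max(1, 2) = 2.
Therefore ρ = 2.

Order ρ = 2.


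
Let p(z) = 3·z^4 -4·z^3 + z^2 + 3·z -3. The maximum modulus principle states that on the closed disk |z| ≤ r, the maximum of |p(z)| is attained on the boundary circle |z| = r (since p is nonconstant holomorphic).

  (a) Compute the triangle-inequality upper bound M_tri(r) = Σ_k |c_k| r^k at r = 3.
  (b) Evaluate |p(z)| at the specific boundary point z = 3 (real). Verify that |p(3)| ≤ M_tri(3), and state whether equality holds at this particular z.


Coefficients: c_0 = -3, c_1 = 3, c_2 = 1, c_3 = -4, c_4 = 3. Radius r = 3.
Part (a). Triangle bound: M_tri(r) = Σ_k |c_k| r^k
  = |-3|·3^0 + |3|·3^1 + |1|·3^2 + |-4|·3^3 + |3|·3^4
  = 3 + 9 + 9 + 108 + 243 = 372.
This bounds M(r) := max_{|z|=r} |p(z)| from above; equality holds iff all terms c_k z^k can be made to align in phase at a single z on |z|=r.
Part (b). At z = 3 (real, on the circle |z| = r):
  p(3) = (-3)·3^0 + (3)·3^1 + (1)·3^2 + (-4)·3^3 + (3)·3^4 = 150.
  |p(3)| = 150.
Check: |p(3)| = 150 ≤ 372 = M_tri(3). ✓ Equality does not hold at z = 3 (the coefficients have mixed signs, so the terms do not all align in phase there).

M_tri(3) = 372; |p(3)| = 150; equality at z=3: no.


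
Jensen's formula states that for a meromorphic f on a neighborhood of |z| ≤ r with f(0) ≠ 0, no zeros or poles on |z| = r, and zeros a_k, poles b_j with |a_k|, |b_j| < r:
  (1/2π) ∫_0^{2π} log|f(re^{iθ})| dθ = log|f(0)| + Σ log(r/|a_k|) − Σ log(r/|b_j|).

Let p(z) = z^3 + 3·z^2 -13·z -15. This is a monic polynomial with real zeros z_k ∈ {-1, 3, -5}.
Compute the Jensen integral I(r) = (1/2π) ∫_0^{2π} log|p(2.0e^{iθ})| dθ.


Zeros: -5, -1, 3; r = 2.0.
Inside |z| < r: -1. Outside (|z| ≥ r): -5, 3.
p(0) = -15, so log|p(0)| = log(15) = 2.7081.
Apply Jensen: I(r) = log|p(0)| + Σ_k log(r/|z_k|), summed over zeros inside |z| < r.
  log(r/|z_k|) for z_k = -1: log(2.0/1) = 0.6931
  Outside zeros (-5, 3) contribute nothing to the Jensen sum.
Sum over inside zeros: 0.6931.
I(r) = log|p(0)| + (inside sum) = 2.7081 + 0.6931 = 3.4012.
Note: since some zeros are outside |z| ≤ r, the simplified n·log(r) form does NOT apply — only the inside zeros contribute.

I(r) ≈ 3.4012.


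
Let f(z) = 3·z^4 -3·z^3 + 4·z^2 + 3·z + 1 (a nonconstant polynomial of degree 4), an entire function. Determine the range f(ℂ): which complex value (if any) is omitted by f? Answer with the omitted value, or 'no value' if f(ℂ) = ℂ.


Little Picard bounds the complement of f(ℂ) to at most one point.
For every w ∈ ℂ, the equation p(z) − w = 0 is a nonconstant polynomial in z and hence has at least one root by the fundamental theorem of algebra. So p is surjective onto ℂ, omitting no value.

Omitted value: no value.


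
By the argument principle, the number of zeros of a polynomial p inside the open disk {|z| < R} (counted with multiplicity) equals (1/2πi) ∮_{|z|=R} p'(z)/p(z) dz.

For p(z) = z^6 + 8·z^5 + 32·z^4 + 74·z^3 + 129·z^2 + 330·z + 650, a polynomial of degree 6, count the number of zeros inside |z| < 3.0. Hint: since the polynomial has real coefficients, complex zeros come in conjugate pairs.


The zeros of p are: (-2 + 3i), (-2 - 3i), (-3 + 1i), (-3 - 1i), (1 + 2i), (1 - 2i).
Their magnitudes are: 3.606, 3.606, 3.162, 3.162, 2.236, 2.236.
Zeros with |z| < R = 3.0: (1 + 2i), (1 - 2i).
Count = 2.
By the argument principle, (1/2πi) ∮_{|z|=R} p'(z)/p(z) dz equals exactly this count.

Number of zeros inside |z| < 3.0: 2.


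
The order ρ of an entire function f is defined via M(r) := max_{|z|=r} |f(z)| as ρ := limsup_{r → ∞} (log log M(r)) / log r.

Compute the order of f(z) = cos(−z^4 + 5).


Write cos(w) = (e^{iw} ± e^{−iw})/(2 or 2i), so |cos(w)| ≤ e^{|w|}. With w = −z^4 + 5, |w| ≤ 1r^4 + 5 on |z|=r, giving M(r) ≤ e^{1r^4 + 5} and ρ ≤ 4. For the lower bound, choose z on |z|=r with -1z^4 purely imaginary of modulus 1r^4; then |cos(−z^4 + 5)| grows like e^{1r^4}/2, so ρ ≥ 4. Hence ρ = 4.
Therefore ρ = 4.

Order ρ = 4.


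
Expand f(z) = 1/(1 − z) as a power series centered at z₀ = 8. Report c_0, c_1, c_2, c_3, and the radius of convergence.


Let w = z − z₀, so z = z₀ + w.
Then 1 − z = 1 − (z₀ + w) = (1 − z₀) − w = -7 − w.
f(z) = 1/(-7 − w) = (1/(-7)) · 1/(1 − w/(-7)) = Σ_{n≥0} w^n / (-7)^(n+1).
So c_n = 1/(-7)^(n+1):
  c_0 = 1/(-7)^1 = -1/7.
  c_1 = 1/(-7)^2 = 1/49.
  c_2 = 1/(-7)^3 = -1/343.
  c_3 = 1/(-7)^4 = 1/2401.
The series is valid for |w/d| < 1, i.e. |z − z₀| < |d|.
Radius of convergence: R = |1 − z₀| = |-7| = 7 (distance from z₀ to the singularity z = 1).

c_0 = -1/7, c_1 = 1/49, c_2 = -1/343, c_3 = 1/2401; R = 7.


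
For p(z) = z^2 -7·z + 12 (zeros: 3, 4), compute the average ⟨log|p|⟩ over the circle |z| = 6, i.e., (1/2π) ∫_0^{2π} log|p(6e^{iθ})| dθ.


Zeros: 3, 4; r = 6.
Inside |z| < r: 3, 4. Outside (|z| ≥ r): ∅.
p(0) = 12, so log|p(0)| = log(12) = 2.4849.
Apply Jensen: I(r) = log|p(0)| + Σ_k log(r/|z_k|), summed over zeros inside |z| < r.
  log(r/|z_k|) for z_k = 3: log(6/3) = 0.6931
  log(r/|z_k|) for z_k = 4: log(6/4) = 0.4055
Sum over inside zeros: 1.0986.
I(r) = log|p(0)| + (inside sum) = 2.4849 + 1.0986 = 3.5835.
Closed form (all zeros inside, monic): I(r) = n·log(r) = 2·log(6) = 3.5835. ✓

I(r) ≈ 3.5835.


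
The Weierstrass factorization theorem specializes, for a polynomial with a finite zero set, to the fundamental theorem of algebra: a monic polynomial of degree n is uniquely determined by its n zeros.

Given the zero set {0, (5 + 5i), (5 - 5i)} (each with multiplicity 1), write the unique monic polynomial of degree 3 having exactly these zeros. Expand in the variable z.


The polynomial is p(z) = ∏_{α ∈ S} (z − α), where S = {0, (5 + 5i), (5 - 5i)}.
Expanding the product yields: p(z) = z^3 -10·z^2 + 50·z.
Note conjugate pairs combine to real quadratics: (z − (5+5i))(z − (5−5i)) = z² − 10z + 50.
The resulting polynomial has degree 3 and real coefficients as required.

p(z) = z^3 -10·z^2 + 50·z.


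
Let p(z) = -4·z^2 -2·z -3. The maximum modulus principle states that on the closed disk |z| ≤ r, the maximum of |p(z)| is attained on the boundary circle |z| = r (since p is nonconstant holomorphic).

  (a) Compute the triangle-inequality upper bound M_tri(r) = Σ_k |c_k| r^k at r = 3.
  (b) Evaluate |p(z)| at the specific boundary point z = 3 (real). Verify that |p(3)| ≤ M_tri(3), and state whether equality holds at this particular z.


Coefficients: c_0 = -3, c_1 = -2, c_2 = -4. Radius r = 3.
Part (a). Triangle bound: M_tri(r) = Σ_k |c_k| r^k
  = |-3|·3^0 + |-2|·3^1 + |-4|·3^2
  = 3 + 6 + 36 = 45.
This bounds M(r) := max_{|z|=r} |p(z)| from above; equality holds iff all terms c_k z^k can be made to align in phase at a single z on |z|=r.
Part (b). At z = 3 (real, on the circle |z| = r):
  p(3) = (-3)·3^0 + (-2)·3^1 + (-4)·3^2 = -45.
  |p(3)| = 45.
Since all nonzero coefficients share the same sign, |p(3)| = 45 = M_tri(3); the triangle bound is attained at z = 3, so in fact M(r) = 45.

M_tri(3) = 45; |p(3)| = 45; equality at z=3: yes.


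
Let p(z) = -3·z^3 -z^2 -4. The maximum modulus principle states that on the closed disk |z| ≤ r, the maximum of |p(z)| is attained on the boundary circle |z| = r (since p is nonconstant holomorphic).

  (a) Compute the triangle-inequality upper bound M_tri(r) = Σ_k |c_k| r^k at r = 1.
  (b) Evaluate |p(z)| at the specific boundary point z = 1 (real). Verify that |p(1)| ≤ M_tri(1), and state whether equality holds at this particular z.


Coefficients: c_0 = -4, c_1 = 0, c_2 = -1, c_3 = -3. Radius r = 1.
Part (a). Triangle bound: M_tri(r) = Σ_k |c_k| r^k
  = |-4|·1^0 + |0|·1^1 + |-1|·1^2 + |-3|·1^3
  = 4 + 0 + 1 + 3 = 8.
This bounds M(r) := max_{|z|=r} |p(z)| from above; equality holds iff all terms c_k z^k can be made to align in phase at a single z on |z|=r.
Part (b). At z = 1 (real, on the circle |z| = r):
  p(1) = (-4)·1^0 + (0)·1^1 + (-1)·1^2 + (-3)·1^3 = -8.
  |p(1)| = 8.
Since all nonzero coefficients share the same sign, |p(1)| = 8 = M_tri(1); the triangle bound is attained at z = 1, so in fact M(r) = 8.

M_tri(1) = 8; |p(1)| = 8; equality at z=1: yes.


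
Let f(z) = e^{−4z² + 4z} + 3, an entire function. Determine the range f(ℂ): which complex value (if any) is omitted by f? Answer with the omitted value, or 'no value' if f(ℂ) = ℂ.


Little Picard bounds the complement of f(ℂ) to at most one point.
The exponent g(z) = −4z² + 4z is a nonconstant polynomial, hence surjective onto ℂ. So e^{g(z)} takes every value in {e^w : w ∈ ℂ} = ℂ ∖ {0}. Adding 3 shifts the range to ℂ ∖ {3}. f omits exactly 3.

Omitted value: 3.


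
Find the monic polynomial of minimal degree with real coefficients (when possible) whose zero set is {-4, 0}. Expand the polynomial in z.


The polynomial is p(z) = ∏_{α ∈ S} (z − α), where S = {-4, 0}.
Expanding the product yields: p(z) = z^2 + 4·z.
The resulting polynomial has degree 2 and real coefficients as required.

p(z) = z^2 + 4·z.


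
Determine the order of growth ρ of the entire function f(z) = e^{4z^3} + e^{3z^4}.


Each summand is entire of order 3 and 4 respectively (as in the single-exponential case). The order of a sum is at most the max of the orders, so ρ ≤ 4. For the lower bound: on |z|=r choose arg z so that 3z^4 is real positive; then |e^{3z^4}| = e^{3r^4} while |e^{4z^3}| ≤ e^{4r^3} = o(e^{3r^4}). So |f| ≥ e^{3r^4}(1 − o(1)) and ρ ≥ 4. Hence ρ = max(3, 4) = 4.
Therefore ρ = 4.

Order ρ = 4.


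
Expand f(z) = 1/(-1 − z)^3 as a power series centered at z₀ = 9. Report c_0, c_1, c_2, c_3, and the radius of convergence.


Let w = z − z₀, so z = z₀ + w.
Then -1 − z = -1 − (z₀ + w) = (-1 − z₀) − w = -10 − w.
f(z) = 1/(-10 − w)^3 = (1/(-10)^3) · (1 − w/(-10))^{−3}.
By the binomial series (1−u)^{−3} = Σ_{n≥0} C(n+2, 2) u^n for |u|<1, with u = w/(-10):
  c_n = C(n+2, 2) / (-10)^(n+3).
  c_0 = 1/(-10)^3 = -1/1000.
  c_1 = 3/(-10)^4 = 3/10000.
  c_2 = 6/(-10)^5 = -3/50000.
  c_3 = 10/(-10)^6 = 1/100000.
The series is valid for |w/d| < 1, i.e. |z − z₀| < |d|.
Radius of convergence: R = |-1 − z₀| = |-10| = 10 (distance from z₀ to the singularity z = -1).

c_0 = -1/1000, c_1 = 3/10000, c_2 = -3/50000, c_3 = 1/100000; R = 10.


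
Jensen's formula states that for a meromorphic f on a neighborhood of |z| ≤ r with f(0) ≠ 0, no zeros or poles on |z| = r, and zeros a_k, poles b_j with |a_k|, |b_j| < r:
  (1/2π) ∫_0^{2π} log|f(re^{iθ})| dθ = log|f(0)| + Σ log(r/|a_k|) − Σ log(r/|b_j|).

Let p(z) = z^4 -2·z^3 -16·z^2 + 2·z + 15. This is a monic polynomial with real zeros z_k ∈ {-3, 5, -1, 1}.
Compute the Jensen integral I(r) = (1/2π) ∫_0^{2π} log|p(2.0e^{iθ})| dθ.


Zeros: -3, -1, 1, 5; r = 2.0.
Inside |z| < r: -1, 1. Outside (|z| ≥ r): -3, 5.
p(0) = 15, so log|p(0)| = log(15) = 2.7081.
Apply Jensen: I(r) = log|p(0)| + Σ_k log(r/|z_k|), summed over zeros inside |z| < r.
  log(r/|z_k|) for z_k = -1: log(2.0/1) = 0.6931
  log(r/|z_k|) for z_k = 1: log(2.0/1) = 0.6931
  Outside zeros (-3, 5) contribute nothing to the Jensen sum.
Sum over inside zeros: 1.3863.
I(r) = log|p(0)| + (inside sum) = 2.7081 + 1.3863 = 4.0943.
Note: since some zeros are outside |z| ≤ r, the simplified n·log(r) form does NOT apply — only the inside zeros contribute.

I(r) ≈ 4.0943.


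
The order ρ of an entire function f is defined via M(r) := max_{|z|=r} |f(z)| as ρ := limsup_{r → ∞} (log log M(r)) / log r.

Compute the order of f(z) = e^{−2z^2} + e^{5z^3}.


Each summand is entire of order 2 and 3 respectively (as in the single-exponential case). The order of a sum is at most the max of the orders, so ρ ≤ 3. For the lower bound: on |z|=r choose arg z so that 5z^3 is real positive; then |e^{5z^3}| = e^{5r^3} while |e^{-2z^2}| ≤ e^{2r^2} = o(e^{5r^3}). So |f| ≥ e^{5r^3}(1 − o(1)) and ρ ≥ 3. Hence ρ = max(2, 3) = 3.
Therefore ρ = 3.

Order ρ = 3.


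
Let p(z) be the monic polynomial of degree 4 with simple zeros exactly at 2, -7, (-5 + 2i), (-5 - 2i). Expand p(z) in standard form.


The polynomial is p(z) = ∏_{α ∈ S} (z − α), where S = {2, -7, (-5 + 2i), (-5 - 2i)}.
Expanding the product yields: p(z) = z^4 + 15·z^3 + 65·z^2 + 5·z -406.
Note conjugate pairs combine to real quadratics: (z − (-5+2i))(z − (-5−2i)) = z² + 10z + 29.
The resulting polynomial has degree 4 and real coefficients as required.

p(z) = z^4 + 15·z^3 + 65·z^2 + 5·z -406.


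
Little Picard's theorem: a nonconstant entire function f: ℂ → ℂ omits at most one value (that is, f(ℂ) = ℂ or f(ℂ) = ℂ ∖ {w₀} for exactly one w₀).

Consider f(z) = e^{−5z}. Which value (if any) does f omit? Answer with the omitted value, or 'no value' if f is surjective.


Little Picard bounds the complement of f(ℂ) to at most one point.
e^{−5z} is never zero on ℂ, so 1·e^{−5z} takes every value in ℂ ∖ {0}. Adding 0 shifts the range to ℂ ∖ {0}. Thus f omits exactly the value 0.

Omitted value: 0.


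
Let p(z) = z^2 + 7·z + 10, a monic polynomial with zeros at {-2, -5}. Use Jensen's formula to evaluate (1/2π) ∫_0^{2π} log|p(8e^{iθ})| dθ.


Zeros: -5, -2; r = 8.
Inside |z| < r: -5, -2. Outside (|z| ≥ r): ∅.
p(0) = 10, so log|p(0)| = log(10) = 2.3026.
Apply Jensen: I(r) = log|p(0)| + Σ_k log(r/|z_k|), summed over zeros inside |z| < r.
  log(r/|z_k|) for z_k = -2: log(8/2) = 1.3863
  log(r/|z_k|) for z_k = -5: log(8/5) = 0.4700
Sum over inside zeros: 1.8563.
I(r) = log|p(0)| + (inside sum) = 2.3026 + 1.8563 = 4.1589.
Closed form (all zeros inside, monic): I(r) = n·log(r) = 2·log(8) = 4.1589. ✓

I(r) ≈ 4.1589.
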